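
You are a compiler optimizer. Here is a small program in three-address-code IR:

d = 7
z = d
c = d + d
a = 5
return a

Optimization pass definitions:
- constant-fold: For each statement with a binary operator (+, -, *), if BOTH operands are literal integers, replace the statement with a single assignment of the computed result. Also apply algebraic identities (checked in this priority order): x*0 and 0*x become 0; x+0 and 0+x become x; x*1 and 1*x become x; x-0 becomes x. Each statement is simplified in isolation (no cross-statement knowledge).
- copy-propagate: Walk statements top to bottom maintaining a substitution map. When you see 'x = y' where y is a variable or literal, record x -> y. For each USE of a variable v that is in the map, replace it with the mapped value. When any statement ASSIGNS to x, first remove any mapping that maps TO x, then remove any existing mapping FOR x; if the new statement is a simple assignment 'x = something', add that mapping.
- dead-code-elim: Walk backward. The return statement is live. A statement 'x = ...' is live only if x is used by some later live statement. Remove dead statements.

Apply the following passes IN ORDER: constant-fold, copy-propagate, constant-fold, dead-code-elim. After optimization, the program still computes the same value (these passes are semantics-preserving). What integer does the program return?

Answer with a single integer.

Initial IR:
  d = 7
  z = d
  c = d + d
  a = 5
  return a
After constant-fold (5 stmts):
  d = 7
  z = d
  c = d + d
  a = 5
  return a
After copy-propagate (5 stmts):
  d = 7
  z = 7
  c = 7 + 7
  a = 5
  return 5
After constant-fold (5 stmts):
  d = 7
  z = 7
  c = 14
  a = 5
  return 5
After dead-code-elim (1 stmts):
  return 5
Evaluate:
  d = 7  =>  d = 7
  z = d  =>  z = 7
  c = d + d  =>  c = 14
  a = 5  =>  a = 5
  return a = 5

Answer: 5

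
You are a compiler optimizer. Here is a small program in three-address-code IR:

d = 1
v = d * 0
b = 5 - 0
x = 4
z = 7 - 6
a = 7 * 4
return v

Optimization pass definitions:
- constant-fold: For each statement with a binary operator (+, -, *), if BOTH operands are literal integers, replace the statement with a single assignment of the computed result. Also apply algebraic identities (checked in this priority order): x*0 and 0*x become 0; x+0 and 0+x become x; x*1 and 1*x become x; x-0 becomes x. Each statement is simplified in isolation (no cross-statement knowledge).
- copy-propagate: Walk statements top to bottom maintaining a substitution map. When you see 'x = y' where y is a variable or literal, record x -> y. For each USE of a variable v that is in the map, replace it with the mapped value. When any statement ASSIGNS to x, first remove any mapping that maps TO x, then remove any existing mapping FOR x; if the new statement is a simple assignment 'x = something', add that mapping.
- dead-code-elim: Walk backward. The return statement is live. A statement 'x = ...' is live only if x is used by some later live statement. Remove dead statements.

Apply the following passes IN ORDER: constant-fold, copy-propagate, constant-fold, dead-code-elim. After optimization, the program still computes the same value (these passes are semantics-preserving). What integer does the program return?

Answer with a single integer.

Initial IR:
  d = 1
  v = d * 0
  b = 5 - 0
  x = 4
  z = 7 - 6
  a = 7 * 4
  return v
After constant-fold (7 stmts):
  d = 1
  v = 0
  b = 5
  x = 4
  z = 1
  a = 28
  return v
After copy-propagate (7 stmts):
  d = 1
  v = 0
  b = 5
  x = 4
  z = 1
  a = 28
  return 0
After constant-fold (7 stmts):
  d = 1
  v = 0
  b = 5
  x = 4
  z = 1
  a = 28
  return 0
After dead-code-elim (1 stmts):
  return 0
Evaluate:
  d = 1  =>  d = 1
  v = d * 0  =>  v = 0
  b = 5 - 0  =>  b = 5
  x = 4  =>  x = 4
  z = 7 - 6  =>  z = 1
  a = 7 * 4  =>  a = 28
  return v = 0

Answer: 0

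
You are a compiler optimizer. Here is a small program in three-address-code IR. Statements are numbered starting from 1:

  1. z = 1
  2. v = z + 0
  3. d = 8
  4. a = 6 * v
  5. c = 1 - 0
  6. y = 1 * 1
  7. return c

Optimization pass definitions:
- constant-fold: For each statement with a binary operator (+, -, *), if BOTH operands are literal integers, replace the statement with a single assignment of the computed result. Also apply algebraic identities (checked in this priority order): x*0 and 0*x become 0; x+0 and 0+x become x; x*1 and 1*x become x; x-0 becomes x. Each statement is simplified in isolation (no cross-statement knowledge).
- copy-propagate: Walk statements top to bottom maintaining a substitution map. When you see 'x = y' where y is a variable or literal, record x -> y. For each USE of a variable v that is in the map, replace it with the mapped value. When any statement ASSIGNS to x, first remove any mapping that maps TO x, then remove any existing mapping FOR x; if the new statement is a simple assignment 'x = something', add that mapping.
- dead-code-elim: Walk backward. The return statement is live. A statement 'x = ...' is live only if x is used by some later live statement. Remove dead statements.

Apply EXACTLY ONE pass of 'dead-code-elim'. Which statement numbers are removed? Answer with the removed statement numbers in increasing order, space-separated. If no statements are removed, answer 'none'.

Backward liveness scan:
Stmt 1 'z = 1': DEAD (z not in live set [])
Stmt 2 'v = z + 0': DEAD (v not in live set [])
Stmt 3 'd = 8': DEAD (d not in live set [])
Stmt 4 'a = 6 * v': DEAD (a not in live set [])
Stmt 5 'c = 1 - 0': KEEP (c is live); live-in = []
Stmt 6 'y = 1 * 1': DEAD (y not in live set ['c'])
Stmt 7 'return c': KEEP (return); live-in = ['c']
Removed statement numbers: [1, 2, 3, 4, 6]
Surviving IR:
  c = 1 - 0
  return c

Answer: 1 2 3 4 6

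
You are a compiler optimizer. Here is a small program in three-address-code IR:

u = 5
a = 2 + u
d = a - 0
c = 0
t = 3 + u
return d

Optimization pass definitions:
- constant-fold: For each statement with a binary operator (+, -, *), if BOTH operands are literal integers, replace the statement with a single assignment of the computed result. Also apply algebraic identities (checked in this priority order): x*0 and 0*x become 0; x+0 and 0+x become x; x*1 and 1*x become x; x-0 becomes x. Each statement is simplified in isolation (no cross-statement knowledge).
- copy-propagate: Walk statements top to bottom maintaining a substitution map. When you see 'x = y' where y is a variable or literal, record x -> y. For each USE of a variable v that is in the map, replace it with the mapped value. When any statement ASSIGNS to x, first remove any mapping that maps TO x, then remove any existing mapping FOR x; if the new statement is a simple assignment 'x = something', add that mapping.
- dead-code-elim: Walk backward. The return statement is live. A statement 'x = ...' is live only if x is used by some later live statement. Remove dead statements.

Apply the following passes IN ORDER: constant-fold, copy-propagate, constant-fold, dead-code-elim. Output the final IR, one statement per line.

Initial IR:
  u = 5
  a = 2 + u
  d = a - 0
  c = 0
  t = 3 + u
  return d
After constant-fold (6 stmts):
  u = 5
  a = 2 + u
  d = a
  c = 0
  t = 3 + u
  return d
After copy-propagate (6 stmts):
  u = 5
  a = 2 + 5
  d = a
  c = 0
  t = 3 + 5
  return a
After constant-fold (6 stmts):
  u = 5
  a = 7
  d = a
  c = 0
  t = 8
  return a
After dead-code-elim (2 stmts):
  a = 7
  return a

Answer: a = 7
return a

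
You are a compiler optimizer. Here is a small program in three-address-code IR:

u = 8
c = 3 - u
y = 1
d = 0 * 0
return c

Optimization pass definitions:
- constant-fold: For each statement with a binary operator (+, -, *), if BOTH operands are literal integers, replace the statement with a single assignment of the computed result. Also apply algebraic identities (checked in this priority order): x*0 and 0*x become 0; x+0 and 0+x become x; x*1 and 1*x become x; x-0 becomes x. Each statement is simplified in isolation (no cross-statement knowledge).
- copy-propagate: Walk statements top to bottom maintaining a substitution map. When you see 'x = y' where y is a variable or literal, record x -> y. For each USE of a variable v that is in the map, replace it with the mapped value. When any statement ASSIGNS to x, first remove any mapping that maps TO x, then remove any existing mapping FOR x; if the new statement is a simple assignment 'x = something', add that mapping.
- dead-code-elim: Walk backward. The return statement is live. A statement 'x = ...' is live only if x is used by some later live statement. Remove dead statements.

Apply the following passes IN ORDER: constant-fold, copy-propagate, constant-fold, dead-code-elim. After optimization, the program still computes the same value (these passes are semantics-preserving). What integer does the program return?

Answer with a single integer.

Answer: -5

Derivation:
Initial IR:
  u = 8
  c = 3 - u
  y = 1
  d = 0 * 0
  return c
After constant-fold (5 stmts):
  u = 8
  c = 3 - u
  y = 1
  d = 0
  return c
After copy-propagate (5 stmts):
  u = 8
  c = 3 - 8
  y = 1
  d = 0
  return c
After constant-fold (5 stmts):
  u = 8
  c = -5
  y = 1
  d = 0
  return c
After dead-code-elim (2 stmts):
  c = -5
  return c
Evaluate:
  u = 8  =>  u = 8
  c = 3 - u  =>  c = -5
  y = 1  =>  y = 1
  d = 0 * 0  =>  d = 0
  return c = -5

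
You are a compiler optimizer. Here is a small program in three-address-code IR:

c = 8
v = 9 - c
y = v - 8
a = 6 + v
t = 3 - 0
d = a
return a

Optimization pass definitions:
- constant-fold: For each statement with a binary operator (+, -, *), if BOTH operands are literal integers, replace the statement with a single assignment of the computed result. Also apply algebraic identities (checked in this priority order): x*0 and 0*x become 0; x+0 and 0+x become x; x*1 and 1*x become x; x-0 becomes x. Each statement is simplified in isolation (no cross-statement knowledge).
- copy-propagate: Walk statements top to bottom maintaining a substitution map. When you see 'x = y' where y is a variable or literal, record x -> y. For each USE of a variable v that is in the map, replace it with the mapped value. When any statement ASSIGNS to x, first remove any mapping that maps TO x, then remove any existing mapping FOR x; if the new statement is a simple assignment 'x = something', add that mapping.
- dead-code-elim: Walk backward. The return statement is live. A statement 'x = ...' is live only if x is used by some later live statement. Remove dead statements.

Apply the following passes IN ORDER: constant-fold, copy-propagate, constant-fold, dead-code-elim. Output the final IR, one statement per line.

Initial IR:
  c = 8
  v = 9 - c
  y = v - 8
  a = 6 + v
  t = 3 - 0
  d = a
  return a
After constant-fold (7 stmts):
  c = 8
  v = 9 - c
  y = v - 8
  a = 6 + v
  t = 3
  d = a
  return a
After copy-propagate (7 stmts):
  c = 8
  v = 9 - 8
  y = v - 8
  a = 6 + v
  t = 3
  d = a
  return a
After constant-fold (7 stmts):
  c = 8
  v = 1
  y = v - 8
  a = 6 + v
  t = 3
  d = a
  return a
After dead-code-elim (3 stmts):
  v = 1
  a = 6 + v
  return a

Answer: v = 1
a = 6 + v
return a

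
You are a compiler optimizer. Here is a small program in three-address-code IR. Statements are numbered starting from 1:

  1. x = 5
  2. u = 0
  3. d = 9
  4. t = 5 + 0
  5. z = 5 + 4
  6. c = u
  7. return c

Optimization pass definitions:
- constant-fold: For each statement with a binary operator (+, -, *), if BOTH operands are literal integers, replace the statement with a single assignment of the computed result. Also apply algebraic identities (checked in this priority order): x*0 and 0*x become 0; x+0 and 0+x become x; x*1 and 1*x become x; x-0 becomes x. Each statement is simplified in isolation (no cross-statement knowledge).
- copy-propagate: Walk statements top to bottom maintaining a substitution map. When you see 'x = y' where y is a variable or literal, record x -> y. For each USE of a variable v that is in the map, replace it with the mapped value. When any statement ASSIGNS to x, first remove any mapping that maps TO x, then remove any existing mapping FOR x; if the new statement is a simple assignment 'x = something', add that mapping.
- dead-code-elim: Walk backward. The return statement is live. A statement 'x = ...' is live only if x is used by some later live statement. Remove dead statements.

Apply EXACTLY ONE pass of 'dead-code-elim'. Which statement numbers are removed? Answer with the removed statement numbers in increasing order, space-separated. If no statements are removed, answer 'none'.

Backward liveness scan:
Stmt 1 'x = 5': DEAD (x not in live set [])
Stmt 2 'u = 0': KEEP (u is live); live-in = []
Stmt 3 'd = 9': DEAD (d not in live set ['u'])
Stmt 4 't = 5 + 0': DEAD (t not in live set ['u'])
Stmt 5 'z = 5 + 4': DEAD (z not in live set ['u'])
Stmt 6 'c = u': KEEP (c is live); live-in = ['u']
Stmt 7 'return c': KEEP (return); live-in = ['c']
Removed statement numbers: [1, 3, 4, 5]
Surviving IR:
  u = 0
  c = u
  return c

Answer: 1 3 4 5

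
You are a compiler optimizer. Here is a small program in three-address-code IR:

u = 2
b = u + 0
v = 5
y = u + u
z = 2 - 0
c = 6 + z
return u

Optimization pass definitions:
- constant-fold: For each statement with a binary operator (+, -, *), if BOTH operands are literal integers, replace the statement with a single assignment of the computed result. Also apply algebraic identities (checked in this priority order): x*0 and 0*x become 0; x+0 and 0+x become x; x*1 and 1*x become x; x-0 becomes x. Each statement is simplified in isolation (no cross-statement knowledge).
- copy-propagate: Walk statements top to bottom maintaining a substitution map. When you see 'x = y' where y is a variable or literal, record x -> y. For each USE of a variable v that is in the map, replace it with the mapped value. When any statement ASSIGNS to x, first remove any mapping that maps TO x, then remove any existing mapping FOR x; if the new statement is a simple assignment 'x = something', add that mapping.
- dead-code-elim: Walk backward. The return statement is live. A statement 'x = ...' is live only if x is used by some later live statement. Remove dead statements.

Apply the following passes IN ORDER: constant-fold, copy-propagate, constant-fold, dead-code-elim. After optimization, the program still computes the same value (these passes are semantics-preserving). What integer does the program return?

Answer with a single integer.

Initial IR:
  u = 2
  b = u + 0
  v = 5
  y = u + u
  z = 2 - 0
  c = 6 + z
  return u
After constant-fold (7 stmts):
  u = 2
  b = u
  v = 5
  y = u + u
  z = 2
  c = 6 + z
  return u
After copy-propagate (7 stmts):
  u = 2
  b = 2
  v = 5
  y = 2 + 2
  z = 2
  c = 6 + 2
  return 2
After constant-fold (7 stmts):
  u = 2
  b = 2
  v = 5
  y = 4
  z = 2
  c = 8
  return 2
After dead-code-elim (1 stmts):
  return 2
Evaluate:
  u = 2  =>  u = 2
  b = u + 0  =>  b = 2
  v = 5  =>  v = 5
  y = u + u  =>  y = 4
  z = 2 - 0  =>  z = 2
  c = 6 + z  =>  c = 8
  return u = 2

Answer: 2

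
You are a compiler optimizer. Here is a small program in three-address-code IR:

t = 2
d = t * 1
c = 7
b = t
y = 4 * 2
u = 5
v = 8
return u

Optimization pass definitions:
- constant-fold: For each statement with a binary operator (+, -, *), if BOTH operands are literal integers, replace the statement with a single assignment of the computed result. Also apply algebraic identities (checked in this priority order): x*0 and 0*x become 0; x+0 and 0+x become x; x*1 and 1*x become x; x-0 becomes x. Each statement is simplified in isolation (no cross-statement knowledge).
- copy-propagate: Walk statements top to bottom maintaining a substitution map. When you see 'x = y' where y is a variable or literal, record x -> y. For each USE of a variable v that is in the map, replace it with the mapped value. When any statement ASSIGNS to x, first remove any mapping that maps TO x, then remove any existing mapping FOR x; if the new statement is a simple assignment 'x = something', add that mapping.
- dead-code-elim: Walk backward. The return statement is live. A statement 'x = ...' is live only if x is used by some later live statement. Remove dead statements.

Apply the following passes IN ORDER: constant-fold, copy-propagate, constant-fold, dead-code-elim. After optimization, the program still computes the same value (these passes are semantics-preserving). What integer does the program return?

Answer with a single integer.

Answer: 5

Derivation:
Initial IR:
  t = 2
  d = t * 1
  c = 7
  b = t
  y = 4 * 2
  u = 5
  v = 8
  return u
After constant-fold (8 stmts):
  t = 2
  d = t
  c = 7
  b = t
  y = 8
  u = 5
  v = 8
  return u
After copy-propagate (8 stmts):
  t = 2
  d = 2
  c = 7
  b = 2
  y = 8
  u = 5
  v = 8
  return 5
After constant-fold (8 stmts):
  t = 2
  d = 2
  c = 7
  b = 2
  y = 8
  u = 5
  v = 8
  return 5
After dead-code-elim (1 stmts):
  return 5
Evaluate:
  t = 2  =>  t = 2
  d = t * 1  =>  d = 2
  c = 7  =>  c = 7
  b = t  =>  b = 2
  y = 4 * 2  =>  y = 8
  u = 5  =>  u = 5
  v = 8  =>  v = 8
  return u = 5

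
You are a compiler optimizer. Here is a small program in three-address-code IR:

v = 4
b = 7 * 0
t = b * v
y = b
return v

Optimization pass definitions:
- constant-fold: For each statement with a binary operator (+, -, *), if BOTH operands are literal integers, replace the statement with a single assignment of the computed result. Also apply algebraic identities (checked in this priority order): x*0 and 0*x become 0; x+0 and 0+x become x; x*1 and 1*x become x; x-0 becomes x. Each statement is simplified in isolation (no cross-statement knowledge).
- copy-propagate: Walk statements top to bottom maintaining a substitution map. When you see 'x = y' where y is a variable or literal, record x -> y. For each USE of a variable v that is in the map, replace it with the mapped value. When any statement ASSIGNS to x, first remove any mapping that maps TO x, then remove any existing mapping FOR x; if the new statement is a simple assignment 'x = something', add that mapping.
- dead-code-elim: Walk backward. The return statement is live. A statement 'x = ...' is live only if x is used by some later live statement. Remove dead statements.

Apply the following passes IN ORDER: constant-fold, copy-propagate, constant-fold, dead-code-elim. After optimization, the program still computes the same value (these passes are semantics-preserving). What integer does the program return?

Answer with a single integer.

Answer: 4

Derivation:
Initial IR:
  v = 4
  b = 7 * 0
  t = b * v
  y = b
  return v
After constant-fold (5 stmts):
  v = 4
  b = 0
  t = b * v
  y = b
  return v
After copy-propagate (5 stmts):
  v = 4
  b = 0
  t = 0 * 4
  y = 0
  return 4
After constant-fold (5 stmts):
  v = 4
  b = 0
  t = 0
  y = 0
  return 4
After dead-code-elim (1 stmts):
  return 4
Evaluate:
  v = 4  =>  v = 4
  b = 7 * 0  =>  b = 0
  t = b * v  =>  t = 0
  y = b  =>  y = 0
  return v = 4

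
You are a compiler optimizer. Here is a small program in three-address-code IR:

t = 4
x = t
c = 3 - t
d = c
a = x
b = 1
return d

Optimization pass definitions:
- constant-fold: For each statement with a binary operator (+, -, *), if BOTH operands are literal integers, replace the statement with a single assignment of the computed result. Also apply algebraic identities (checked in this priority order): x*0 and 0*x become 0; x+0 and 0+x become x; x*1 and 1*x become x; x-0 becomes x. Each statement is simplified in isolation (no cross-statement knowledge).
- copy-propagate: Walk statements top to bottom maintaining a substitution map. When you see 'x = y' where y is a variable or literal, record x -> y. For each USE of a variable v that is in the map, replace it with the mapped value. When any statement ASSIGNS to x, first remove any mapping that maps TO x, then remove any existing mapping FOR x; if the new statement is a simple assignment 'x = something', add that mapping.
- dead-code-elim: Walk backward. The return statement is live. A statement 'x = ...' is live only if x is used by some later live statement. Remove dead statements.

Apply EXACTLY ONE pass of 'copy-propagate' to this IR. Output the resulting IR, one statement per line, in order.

Answer: t = 4
x = 4
c = 3 - 4
d = c
a = 4
b = 1
return c

Derivation:
Applying copy-propagate statement-by-statement:
  [1] t = 4  (unchanged)
  [2] x = t  -> x = 4
  [3] c = 3 - t  -> c = 3 - 4
  [4] d = c  (unchanged)
  [5] a = x  -> a = 4
  [6] b = 1  (unchanged)
  [7] return d  -> return c
Result (7 stmts):
  t = 4
  x = 4
  c = 3 - 4
  d = c
  a = 4
  b = 1
  return c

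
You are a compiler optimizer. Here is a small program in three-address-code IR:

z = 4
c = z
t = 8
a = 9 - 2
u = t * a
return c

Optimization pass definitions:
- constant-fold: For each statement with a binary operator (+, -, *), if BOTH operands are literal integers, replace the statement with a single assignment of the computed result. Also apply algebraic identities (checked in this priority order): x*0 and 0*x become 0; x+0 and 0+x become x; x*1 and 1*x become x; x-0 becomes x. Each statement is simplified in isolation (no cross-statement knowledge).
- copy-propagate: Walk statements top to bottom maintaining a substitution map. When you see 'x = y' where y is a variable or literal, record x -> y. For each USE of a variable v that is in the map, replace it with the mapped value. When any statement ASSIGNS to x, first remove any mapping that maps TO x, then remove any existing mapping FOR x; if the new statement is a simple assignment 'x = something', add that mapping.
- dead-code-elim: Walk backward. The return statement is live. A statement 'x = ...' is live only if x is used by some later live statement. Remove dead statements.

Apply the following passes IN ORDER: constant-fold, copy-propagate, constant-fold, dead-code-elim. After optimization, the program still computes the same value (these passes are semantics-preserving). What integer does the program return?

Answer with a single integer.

Initial IR:
  z = 4
  c = z
  t = 8
  a = 9 - 2
  u = t * a
  return c
After constant-fold (6 stmts):
  z = 4
  c = z
  t = 8
  a = 7
  u = t * a
  return c
After copy-propagate (6 stmts):
  z = 4
  c = 4
  t = 8
  a = 7
  u = 8 * 7
  return 4
After constant-fold (6 stmts):
  z = 4
  c = 4
  t = 8
  a = 7
  u = 56
  return 4
After dead-code-elim (1 stmts):
  return 4
Evaluate:
  z = 4  =>  z = 4
  c = z  =>  c = 4
  t = 8  =>  t = 8
  a = 9 - 2  =>  a = 7
  u = t * a  =>  u = 56
  return c = 4

Answer: 4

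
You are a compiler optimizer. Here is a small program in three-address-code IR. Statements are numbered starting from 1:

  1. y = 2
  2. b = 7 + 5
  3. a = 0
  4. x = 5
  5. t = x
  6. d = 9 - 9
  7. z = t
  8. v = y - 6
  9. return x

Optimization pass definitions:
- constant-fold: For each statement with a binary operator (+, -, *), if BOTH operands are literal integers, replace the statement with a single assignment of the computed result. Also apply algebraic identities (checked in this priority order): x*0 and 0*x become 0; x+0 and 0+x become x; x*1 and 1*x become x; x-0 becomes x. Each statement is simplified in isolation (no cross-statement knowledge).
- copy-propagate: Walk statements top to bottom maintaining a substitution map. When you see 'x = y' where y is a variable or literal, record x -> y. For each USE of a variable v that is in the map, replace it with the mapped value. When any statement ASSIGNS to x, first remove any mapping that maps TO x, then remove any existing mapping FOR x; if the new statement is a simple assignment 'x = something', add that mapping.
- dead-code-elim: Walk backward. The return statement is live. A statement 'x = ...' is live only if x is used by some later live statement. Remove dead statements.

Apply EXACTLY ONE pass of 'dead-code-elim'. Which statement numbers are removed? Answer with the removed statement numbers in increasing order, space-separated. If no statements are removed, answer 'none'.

Backward liveness scan:
Stmt 1 'y = 2': DEAD (y not in live set [])
Stmt 2 'b = 7 + 5': DEAD (b not in live set [])
Stmt 3 'a = 0': DEAD (a not in live set [])
Stmt 4 'x = 5': KEEP (x is live); live-in = []
Stmt 5 't = x': DEAD (t not in live set ['x'])
Stmt 6 'd = 9 - 9': DEAD (d not in live set ['x'])
Stmt 7 'z = t': DEAD (z not in live set ['x'])
Stmt 8 'v = y - 6': DEAD (v not in live set ['x'])
Stmt 9 'return x': KEEP (return); live-in = ['x']
Removed statement numbers: [1, 2, 3, 5, 6, 7, 8]
Surviving IR:
  x = 5
  return x

Answer: 1 2 3 5 6 7 8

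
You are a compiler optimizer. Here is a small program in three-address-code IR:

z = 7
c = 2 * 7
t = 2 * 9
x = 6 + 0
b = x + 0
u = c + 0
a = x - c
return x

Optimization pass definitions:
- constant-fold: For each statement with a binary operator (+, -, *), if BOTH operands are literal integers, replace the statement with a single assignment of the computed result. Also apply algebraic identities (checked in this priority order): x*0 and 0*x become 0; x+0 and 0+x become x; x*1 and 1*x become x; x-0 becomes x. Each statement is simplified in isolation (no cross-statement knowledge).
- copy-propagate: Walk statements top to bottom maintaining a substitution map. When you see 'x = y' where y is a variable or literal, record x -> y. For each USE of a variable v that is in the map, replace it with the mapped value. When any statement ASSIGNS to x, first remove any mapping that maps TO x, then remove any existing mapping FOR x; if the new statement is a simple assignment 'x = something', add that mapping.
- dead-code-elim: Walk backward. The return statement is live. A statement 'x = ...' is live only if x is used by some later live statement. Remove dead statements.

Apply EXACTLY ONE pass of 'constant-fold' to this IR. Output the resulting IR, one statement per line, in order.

Applying constant-fold statement-by-statement:
  [1] z = 7  (unchanged)
  [2] c = 2 * 7  -> c = 14
  [3] t = 2 * 9  -> t = 18
  [4] x = 6 + 0  -> x = 6
  [5] b = x + 0  -> b = x
  [6] u = c + 0  -> u = c
  [7] a = x - c  (unchanged)
  [8] return x  (unchanged)
Result (8 stmts):
  z = 7
  c = 14
  t = 18
  x = 6
  b = x
  u = c
  a = x - c
  return x

Answer: z = 7
c = 14
t = 18
x = 6
b = x
u = c
a = x - c
return x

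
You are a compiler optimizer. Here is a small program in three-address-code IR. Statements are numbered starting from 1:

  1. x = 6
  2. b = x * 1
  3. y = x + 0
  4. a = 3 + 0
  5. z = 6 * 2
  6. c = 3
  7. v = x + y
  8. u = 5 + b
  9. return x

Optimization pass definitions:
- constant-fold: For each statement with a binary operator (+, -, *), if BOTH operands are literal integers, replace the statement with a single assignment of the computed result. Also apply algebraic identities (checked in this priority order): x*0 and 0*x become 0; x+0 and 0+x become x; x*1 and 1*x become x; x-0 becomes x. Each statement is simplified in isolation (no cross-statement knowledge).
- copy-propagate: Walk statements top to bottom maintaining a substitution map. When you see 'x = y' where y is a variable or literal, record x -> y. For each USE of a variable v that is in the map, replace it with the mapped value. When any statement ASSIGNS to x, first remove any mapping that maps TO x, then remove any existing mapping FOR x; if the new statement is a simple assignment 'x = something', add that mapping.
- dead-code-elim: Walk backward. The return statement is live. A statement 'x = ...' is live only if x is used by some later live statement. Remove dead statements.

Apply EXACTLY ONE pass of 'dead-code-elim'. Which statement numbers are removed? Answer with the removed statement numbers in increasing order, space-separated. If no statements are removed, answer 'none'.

Backward liveness scan:
Stmt 1 'x = 6': KEEP (x is live); live-in = []
Stmt 2 'b = x * 1': DEAD (b not in live set ['x'])
Stmt 3 'y = x + 0': DEAD (y not in live set ['x'])
Stmt 4 'a = 3 + 0': DEAD (a not in live set ['x'])
Stmt 5 'z = 6 * 2': DEAD (z not in live set ['x'])
Stmt 6 'c = 3': DEAD (c not in live set ['x'])
Stmt 7 'v = x + y': DEAD (v not in live set ['x'])
Stmt 8 'u = 5 + b': DEAD (u not in live set ['x'])
Stmt 9 'return x': KEEP (return); live-in = ['x']
Removed statement numbers: [2, 3, 4, 5, 6, 7, 8]
Surviving IR:
  x = 6
  return x

Answer: 2 3 4 5 6 7 8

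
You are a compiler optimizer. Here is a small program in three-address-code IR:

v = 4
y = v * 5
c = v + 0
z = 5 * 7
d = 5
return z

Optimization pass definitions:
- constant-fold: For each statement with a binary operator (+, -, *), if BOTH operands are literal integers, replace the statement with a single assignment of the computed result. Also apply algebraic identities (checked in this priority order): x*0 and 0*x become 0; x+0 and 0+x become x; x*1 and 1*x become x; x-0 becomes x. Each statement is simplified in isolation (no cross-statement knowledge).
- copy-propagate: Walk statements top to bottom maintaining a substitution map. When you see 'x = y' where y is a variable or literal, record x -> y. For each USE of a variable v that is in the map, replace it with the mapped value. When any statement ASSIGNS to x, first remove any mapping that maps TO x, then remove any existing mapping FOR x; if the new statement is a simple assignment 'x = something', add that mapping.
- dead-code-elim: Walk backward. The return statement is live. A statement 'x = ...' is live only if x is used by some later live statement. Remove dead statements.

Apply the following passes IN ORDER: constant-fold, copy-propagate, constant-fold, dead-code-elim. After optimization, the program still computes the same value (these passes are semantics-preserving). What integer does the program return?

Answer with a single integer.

Initial IR:
  v = 4
  y = v * 5
  c = v + 0
  z = 5 * 7
  d = 5
  return z
After constant-fold (6 stmts):
  v = 4
  y = v * 5
  c = v
  z = 35
  d = 5
  return z
After copy-propagate (6 stmts):
  v = 4
  y = 4 * 5
  c = 4
  z = 35
  d = 5
  return 35
After constant-fold (6 stmts):
  v = 4
  y = 20
  c = 4
  z = 35
  d = 5
  return 35
After dead-code-elim (1 stmts):
  return 35
Evaluate:
  v = 4  =>  v = 4
  y = v * 5  =>  y = 20
  c = v + 0  =>  c = 4
  z = 5 * 7  =>  z = 35
  d = 5  =>  d = 5
  return z = 35

Answer: 35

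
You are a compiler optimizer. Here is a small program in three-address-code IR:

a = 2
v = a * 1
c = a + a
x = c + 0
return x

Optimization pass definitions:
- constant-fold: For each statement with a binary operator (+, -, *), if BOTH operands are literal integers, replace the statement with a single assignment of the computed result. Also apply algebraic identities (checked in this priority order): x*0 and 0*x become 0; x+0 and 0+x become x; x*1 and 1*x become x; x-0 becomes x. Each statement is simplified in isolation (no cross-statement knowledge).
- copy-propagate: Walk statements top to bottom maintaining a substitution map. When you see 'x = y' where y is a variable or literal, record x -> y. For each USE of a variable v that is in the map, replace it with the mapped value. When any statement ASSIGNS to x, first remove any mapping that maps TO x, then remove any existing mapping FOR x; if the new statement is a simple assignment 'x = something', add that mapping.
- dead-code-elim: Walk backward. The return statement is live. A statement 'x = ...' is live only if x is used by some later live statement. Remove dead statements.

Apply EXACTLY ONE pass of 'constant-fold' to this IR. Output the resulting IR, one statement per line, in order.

Answer: a = 2
v = a
c = a + a
x = c
return x

Derivation:
Applying constant-fold statement-by-statement:
  [1] a = 2  (unchanged)
  [2] v = a * 1  -> v = a
  [3] c = a + a  (unchanged)
  [4] x = c + 0  -> x = c
  [5] return x  (unchanged)
Result (5 stmts):
  a = 2
  v = a
  c = a + a
  x = c
  return x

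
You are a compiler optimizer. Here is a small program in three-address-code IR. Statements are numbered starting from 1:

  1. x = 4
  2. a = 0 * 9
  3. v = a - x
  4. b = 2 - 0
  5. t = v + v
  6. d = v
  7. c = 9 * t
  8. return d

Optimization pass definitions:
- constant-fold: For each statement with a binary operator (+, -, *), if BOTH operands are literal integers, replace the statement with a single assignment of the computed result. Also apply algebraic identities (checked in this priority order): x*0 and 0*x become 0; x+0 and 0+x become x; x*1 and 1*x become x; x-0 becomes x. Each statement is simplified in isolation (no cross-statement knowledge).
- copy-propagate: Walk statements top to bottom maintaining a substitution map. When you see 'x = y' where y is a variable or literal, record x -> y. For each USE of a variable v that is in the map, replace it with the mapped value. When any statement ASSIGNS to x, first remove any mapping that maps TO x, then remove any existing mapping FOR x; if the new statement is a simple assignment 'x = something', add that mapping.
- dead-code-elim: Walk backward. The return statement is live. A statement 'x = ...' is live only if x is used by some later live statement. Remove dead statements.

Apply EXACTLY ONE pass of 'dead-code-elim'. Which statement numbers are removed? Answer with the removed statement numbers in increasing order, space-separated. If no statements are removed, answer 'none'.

Backward liveness scan:
Stmt 1 'x = 4': KEEP (x is live); live-in = []
Stmt 2 'a = 0 * 9': KEEP (a is live); live-in = ['x']
Stmt 3 'v = a - x': KEEP (v is live); live-in = ['a', 'x']
Stmt 4 'b = 2 - 0': DEAD (b not in live set ['v'])
Stmt 5 't = v + v': DEAD (t not in live set ['v'])
Stmt 6 'd = v': KEEP (d is live); live-in = ['v']
Stmt 7 'c = 9 * t': DEAD (c not in live set ['d'])
Stmt 8 'return d': KEEP (return); live-in = ['d']
Removed statement numbers: [4, 5, 7]
Surviving IR:
  x = 4
  a = 0 * 9
  v = a - x
  d = v
  return d

Answer: 4 5 7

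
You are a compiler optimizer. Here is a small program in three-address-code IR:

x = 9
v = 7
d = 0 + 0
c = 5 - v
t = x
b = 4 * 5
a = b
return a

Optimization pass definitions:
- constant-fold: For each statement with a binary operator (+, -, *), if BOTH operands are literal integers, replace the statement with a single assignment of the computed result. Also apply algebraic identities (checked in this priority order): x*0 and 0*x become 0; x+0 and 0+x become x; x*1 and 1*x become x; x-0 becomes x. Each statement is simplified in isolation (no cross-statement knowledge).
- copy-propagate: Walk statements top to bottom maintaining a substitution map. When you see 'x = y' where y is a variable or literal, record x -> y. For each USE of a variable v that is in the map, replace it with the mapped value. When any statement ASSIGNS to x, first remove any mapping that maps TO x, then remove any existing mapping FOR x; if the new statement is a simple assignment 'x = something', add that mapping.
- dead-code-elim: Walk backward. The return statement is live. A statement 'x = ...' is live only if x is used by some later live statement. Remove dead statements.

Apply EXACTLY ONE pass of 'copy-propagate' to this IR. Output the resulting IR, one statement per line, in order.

Applying copy-propagate statement-by-statement:
  [1] x = 9  (unchanged)
  [2] v = 7  (unchanged)
  [3] d = 0 + 0  (unchanged)
  [4] c = 5 - v  -> c = 5 - 7
  [5] t = x  -> t = 9
  [6] b = 4 * 5  (unchanged)
  [7] a = b  (unchanged)
  [8] return a  -> return b
Result (8 stmts):
  x = 9
  v = 7
  d = 0 + 0
  c = 5 - 7
  t = 9
  b = 4 * 5
  a = b
  return b

Answer: x = 9
v = 7
d = 0 + 0
c = 5 - 7
t = 9
b = 4 * 5
a = b
return b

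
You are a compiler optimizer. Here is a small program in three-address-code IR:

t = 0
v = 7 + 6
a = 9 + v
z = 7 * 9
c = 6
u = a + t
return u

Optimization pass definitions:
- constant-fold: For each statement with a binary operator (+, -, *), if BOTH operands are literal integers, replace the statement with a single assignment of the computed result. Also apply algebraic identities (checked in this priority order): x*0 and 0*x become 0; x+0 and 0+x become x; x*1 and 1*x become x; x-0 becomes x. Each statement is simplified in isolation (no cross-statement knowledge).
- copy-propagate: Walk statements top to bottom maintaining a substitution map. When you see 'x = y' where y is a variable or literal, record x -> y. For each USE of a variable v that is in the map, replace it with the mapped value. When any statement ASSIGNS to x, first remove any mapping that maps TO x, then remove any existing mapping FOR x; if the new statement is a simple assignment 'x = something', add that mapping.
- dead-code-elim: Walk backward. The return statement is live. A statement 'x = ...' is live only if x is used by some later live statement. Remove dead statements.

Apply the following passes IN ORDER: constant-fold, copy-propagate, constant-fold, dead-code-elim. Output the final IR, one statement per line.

Answer: a = 22
u = a
return u

Derivation:
Initial IR:
  t = 0
  v = 7 + 6
  a = 9 + v
  z = 7 * 9
  c = 6
  u = a + t
  return u
After constant-fold (7 stmts):
  t = 0
  v = 13
  a = 9 + v
  z = 63
  c = 6
  u = a + t
  return u
After copy-propagate (7 stmts):
  t = 0
  v = 13
  a = 9 + 13
  z = 63
  c = 6
  u = a + 0
  return u
After constant-fold (7 stmts):
  t = 0
  v = 13
  a = 22
  z = 63
  c = 6
  u = a
  return u
After dead-code-elim (3 stmts):
  a = 22
  u = a
  return u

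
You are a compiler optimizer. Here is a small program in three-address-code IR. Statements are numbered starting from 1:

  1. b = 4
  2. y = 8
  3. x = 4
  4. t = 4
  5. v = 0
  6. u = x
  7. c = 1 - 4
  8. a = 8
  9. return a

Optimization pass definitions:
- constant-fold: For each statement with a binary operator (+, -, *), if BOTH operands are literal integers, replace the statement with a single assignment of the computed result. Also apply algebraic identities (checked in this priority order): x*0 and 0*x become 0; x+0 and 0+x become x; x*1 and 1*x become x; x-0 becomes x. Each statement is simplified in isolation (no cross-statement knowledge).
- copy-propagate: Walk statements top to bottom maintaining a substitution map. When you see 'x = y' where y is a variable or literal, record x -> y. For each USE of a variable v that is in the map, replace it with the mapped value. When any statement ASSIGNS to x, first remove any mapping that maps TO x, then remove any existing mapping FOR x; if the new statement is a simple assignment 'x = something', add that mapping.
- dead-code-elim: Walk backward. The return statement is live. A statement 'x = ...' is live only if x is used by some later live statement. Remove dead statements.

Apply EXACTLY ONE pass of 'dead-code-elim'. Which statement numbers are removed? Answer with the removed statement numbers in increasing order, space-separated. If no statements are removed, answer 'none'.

Backward liveness scan:
Stmt 1 'b = 4': DEAD (b not in live set [])
Stmt 2 'y = 8': DEAD (y not in live set [])
Stmt 3 'x = 4': DEAD (x not in live set [])
Stmt 4 't = 4': DEAD (t not in live set [])
Stmt 5 'v = 0': DEAD (v not in live set [])
Stmt 6 'u = x': DEAD (u not in live set [])
Stmt 7 'c = 1 - 4': DEAD (c not in live set [])
Stmt 8 'a = 8': KEEP (a is live); live-in = []
Stmt 9 'return a': KEEP (return); live-in = ['a']
Removed statement numbers: [1, 2, 3, 4, 5, 6, 7]
Surviving IR:
  a = 8
  return a

Answer: 1 2 3 4 5 6 7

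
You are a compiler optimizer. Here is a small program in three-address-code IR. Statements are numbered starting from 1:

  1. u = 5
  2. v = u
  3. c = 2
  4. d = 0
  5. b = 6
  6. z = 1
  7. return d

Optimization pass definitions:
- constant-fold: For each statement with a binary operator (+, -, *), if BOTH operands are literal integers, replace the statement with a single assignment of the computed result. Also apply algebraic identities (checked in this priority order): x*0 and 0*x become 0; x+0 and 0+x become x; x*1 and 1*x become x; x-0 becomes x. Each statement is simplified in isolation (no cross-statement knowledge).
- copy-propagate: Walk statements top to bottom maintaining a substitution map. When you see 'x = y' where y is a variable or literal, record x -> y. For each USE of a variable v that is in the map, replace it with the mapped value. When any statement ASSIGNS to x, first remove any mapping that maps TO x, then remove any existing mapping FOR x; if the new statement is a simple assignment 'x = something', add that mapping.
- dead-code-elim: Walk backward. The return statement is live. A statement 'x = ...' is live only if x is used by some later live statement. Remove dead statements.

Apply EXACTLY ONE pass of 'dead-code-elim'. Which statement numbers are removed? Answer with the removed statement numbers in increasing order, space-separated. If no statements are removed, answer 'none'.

Backward liveness scan:
Stmt 1 'u = 5': DEAD (u not in live set [])
Stmt 2 'v = u': DEAD (v not in live set [])
Stmt 3 'c = 2': DEAD (c not in live set [])
Stmt 4 'd = 0': KEEP (d is live); live-in = []
Stmt 5 'b = 6': DEAD (b not in live set ['d'])
Stmt 6 'z = 1': DEAD (z not in live set ['d'])
Stmt 7 'return d': KEEP (return); live-in = ['d']
Removed statement numbers: [1, 2, 3, 5, 6]
Surviving IR:
  d = 0
  return d

Answer: 1 2 3 5 6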